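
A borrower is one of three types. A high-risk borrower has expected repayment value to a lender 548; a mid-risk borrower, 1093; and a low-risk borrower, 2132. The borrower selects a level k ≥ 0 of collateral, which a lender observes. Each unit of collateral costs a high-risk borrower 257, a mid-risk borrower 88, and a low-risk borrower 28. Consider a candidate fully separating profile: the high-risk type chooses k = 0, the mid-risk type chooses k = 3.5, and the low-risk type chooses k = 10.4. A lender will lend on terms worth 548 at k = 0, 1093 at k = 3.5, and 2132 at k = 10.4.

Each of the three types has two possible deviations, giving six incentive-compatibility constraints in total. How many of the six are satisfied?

5

Low-risk (own payoff 2132 − 28×10.4 = 1840.8): to k=0 gives 548 → no gain ✓; to k=3.5 gives 1093 − 28×3.5 = 995 → no gain ✓.
High-risk (own payoff 548): to k=3.5 gives 1093 − 257×3.5 = 193.5 → no gain ✓; to k=10.4 gives 2132 − 257×10.4 = -540.8 → no gain ✓.
Mid-risk (own payoff 1093 − 88×3.5 = 785): to k=0 gives 548 → no gain ✓; to k=10.4 gives 2132 − 88×10.4 = 1216.8 → profitable ✗.
5 of the 6 constraints hold; not an equilibrium.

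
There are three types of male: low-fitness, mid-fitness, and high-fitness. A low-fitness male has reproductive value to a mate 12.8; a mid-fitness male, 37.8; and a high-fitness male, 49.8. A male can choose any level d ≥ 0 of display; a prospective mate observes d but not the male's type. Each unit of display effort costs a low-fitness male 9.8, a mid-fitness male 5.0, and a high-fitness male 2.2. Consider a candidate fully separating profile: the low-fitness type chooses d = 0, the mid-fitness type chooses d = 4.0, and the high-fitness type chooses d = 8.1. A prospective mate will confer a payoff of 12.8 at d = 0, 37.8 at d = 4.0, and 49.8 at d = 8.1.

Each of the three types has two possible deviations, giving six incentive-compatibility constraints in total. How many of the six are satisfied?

6

High-fitness (own payoff 49.8 − 2.2×8.1 = 31.98): to d=0 gives 12.8 → no gain ✓; to d=4.0 gives 37.8 − 2.2×4.0 = 29 → no gain ✓.
Mid-fitness (own payoff 37.8 − 5.0×4.0 = 17.8): to d=0 gives 12.8 → no gain ✓; to d=8.1 gives 49.8 − 5.0×8.1 = 9.3 → no gain ✓.
Low-fitness (own payoff 12.8): to d=4.0 gives 37.8 − 9.8×4.0 = -1.4 → no gain ✓; to d=8.1 gives 49.8 − 9.8×8.1 = -29.58 → no gain ✓.
6 of the 6 constraints hold; this profile is a separating equilibrium.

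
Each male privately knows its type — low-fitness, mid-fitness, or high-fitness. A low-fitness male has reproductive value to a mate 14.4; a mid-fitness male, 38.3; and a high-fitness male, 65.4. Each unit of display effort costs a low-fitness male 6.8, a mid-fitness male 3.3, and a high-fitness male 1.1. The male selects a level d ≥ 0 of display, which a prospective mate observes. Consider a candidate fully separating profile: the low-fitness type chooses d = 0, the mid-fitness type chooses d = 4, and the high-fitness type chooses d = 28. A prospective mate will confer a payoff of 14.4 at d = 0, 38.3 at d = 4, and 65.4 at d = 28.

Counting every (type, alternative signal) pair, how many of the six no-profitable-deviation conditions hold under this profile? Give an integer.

6

High-fitness (own payoff 65.4 − 1.1×28 = 34.6): to d=0 gives 14.4 → no gain ✓; to d=4 gives 38.3 − 1.1×4 = 33.9 → no gain ✓.
Mid-fitness (own payoff 38.3 − 3.3×4 = 25.1): to d=0 gives 14.4 → no gain ✓; to d=28 gives 65.4 − 3.3×28 = -27 → no gain ✓.
Low-fitness (own payoff 14.4): to d=4 gives 38.3 − 6.8×4 = 11.1 → no gain ✓; to d=28 gives 65.4 − 6.8×28 = -125 → no gain ✓.
6 of the 6 constraints hold; this profile is a separating equilibrium.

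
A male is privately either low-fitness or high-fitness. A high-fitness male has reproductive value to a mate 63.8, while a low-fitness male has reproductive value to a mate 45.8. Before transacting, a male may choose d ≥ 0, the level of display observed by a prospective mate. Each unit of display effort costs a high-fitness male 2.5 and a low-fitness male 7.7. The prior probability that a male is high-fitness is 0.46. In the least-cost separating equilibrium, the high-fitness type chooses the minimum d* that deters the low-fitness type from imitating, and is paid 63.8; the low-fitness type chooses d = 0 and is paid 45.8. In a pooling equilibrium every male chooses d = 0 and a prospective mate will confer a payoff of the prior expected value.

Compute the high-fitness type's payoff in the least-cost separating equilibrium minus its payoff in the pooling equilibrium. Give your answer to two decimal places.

Least-cost separating signal: d* solves 45.8 = 63.8 − 7.7·d*, so d* = (63.8 − 45.8)/7.7 ≈ 2.3377.
High-fitness type's separating payoff: 63.8 − 2.5 × d* = 63.8 − 2.5 × (63.8 − 45.8)/7.7 = 63.8 − 45/7.7 ≈ 57.9558.
Pooling payoff: 0.46 × 63.8 + 0.54 × 45.8 = 54.08.
Difference: 57.9558 − 54.08 = 3.8758, i.e. 3.88 to two decimal places.
The high-fitness type prefers to separate.

3.88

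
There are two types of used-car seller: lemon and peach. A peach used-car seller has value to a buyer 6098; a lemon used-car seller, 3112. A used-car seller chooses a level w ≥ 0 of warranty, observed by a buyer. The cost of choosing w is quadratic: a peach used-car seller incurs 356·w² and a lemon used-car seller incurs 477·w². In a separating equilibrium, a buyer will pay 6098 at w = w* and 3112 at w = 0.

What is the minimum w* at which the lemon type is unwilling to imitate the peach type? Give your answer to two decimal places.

2.50

The lemon type at w = 0 receives 3112; imitating at w* yields 6098 − 477·w*².
Indifference: 3112 = 6098 − 477·w*², so w*² = (6098 − 3112) / 477 ≈ 6.2600.
w* = √6.2600 ≈ 2.50.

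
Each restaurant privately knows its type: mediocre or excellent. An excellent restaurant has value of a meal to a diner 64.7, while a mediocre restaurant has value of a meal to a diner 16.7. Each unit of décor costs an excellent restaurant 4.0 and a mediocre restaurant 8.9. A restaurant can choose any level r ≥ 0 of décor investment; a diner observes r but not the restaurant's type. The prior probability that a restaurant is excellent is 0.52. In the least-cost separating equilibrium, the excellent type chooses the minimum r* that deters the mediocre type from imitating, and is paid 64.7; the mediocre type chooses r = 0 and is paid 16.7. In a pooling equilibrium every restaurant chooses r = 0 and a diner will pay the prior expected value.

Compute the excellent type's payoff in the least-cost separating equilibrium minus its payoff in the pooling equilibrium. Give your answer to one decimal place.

1.5

Least-cost separating signal: r* solves 16.7 = 64.7 − 8.9·r*, so r* = (64.7 − 16.7)/8.9 ≈ 5.3933.
Excellent type's separating payoff: 64.7 − 4.0 × r* = 64.7 − 4.0 × (64.7 − 16.7)/8.9 = 64.7 − 192/8.9 ≈ 43.127.
Pooling payoff: 0.52 × 64.7 + 0.48 × 16.7 = 41.66.
Difference: 43.127 − 41.66 = 1.467, i.e. 1.5 to one decimal place.
The excellent type prefers to separate.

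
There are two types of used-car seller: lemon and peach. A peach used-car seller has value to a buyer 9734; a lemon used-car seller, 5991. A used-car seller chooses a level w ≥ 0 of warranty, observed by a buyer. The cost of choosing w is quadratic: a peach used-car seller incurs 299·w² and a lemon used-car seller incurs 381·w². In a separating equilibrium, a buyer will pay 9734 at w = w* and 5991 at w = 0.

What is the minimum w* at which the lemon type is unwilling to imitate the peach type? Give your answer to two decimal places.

3.13

The lemon type at w = 0 receives 5991; imitating at w* yields 9734 − 381·w*².
Indifference: 5991 = 9734 − 381·w*², so w*² = (9734 − 5991) / 381 ≈ 9.8241.
w* = √9.8241 ≈ 3.13.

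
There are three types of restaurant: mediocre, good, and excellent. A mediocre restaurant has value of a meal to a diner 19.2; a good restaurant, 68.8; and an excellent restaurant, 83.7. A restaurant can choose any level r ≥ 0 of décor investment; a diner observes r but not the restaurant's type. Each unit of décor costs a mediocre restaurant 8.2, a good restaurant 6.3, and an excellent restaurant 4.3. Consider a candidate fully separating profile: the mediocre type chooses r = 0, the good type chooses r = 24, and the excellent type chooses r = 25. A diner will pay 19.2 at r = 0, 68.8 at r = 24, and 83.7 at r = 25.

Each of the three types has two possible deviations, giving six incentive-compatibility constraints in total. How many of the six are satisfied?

Mediocre (own payoff 19.2): to r=24 gives 68.8 − 8.2×24 = -128 → no gain ✓; to r=25 gives 83.7 − 8.2×25 = -121.3 → no gain ✓.
Excellent (own payoff 83.7 − 4.3×25 = -23.8): to r=0 gives 19.2 → profitable ✗; to r=24 gives 68.8 − 4.3×24 = -34.4 → no gain ✓.
Good (own payoff 68.8 − 6.3×24 = -82.4): to r=0 gives 19.2 → profitable ✗; to r=25 gives 83.7 − 6.3×25 = -73.8 → profitable ✗.
3 of the 6 constraints hold; not an equilibrium.

3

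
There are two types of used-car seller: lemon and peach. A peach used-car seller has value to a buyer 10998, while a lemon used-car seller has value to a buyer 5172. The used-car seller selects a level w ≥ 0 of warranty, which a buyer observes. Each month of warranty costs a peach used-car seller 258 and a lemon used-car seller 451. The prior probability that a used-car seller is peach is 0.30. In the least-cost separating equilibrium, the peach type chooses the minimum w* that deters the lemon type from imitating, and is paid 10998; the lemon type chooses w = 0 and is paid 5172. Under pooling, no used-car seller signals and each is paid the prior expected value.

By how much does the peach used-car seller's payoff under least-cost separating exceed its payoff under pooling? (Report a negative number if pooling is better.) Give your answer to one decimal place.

Least-cost separating signal: w* solves 5172 = 10998 − 451·w*, so w* = (10998 − 5172)/451 ≈ 12.9180.
Peach type's separating payoff: 10998 − 258 × w* = 10998 − 258 × (10998 − 5172)/451 = 10998 − 1503108/451 ≈ 7665.166.
Pooling payoff: 0.30 × 10998 + 0.70 × 5172 = 6919.8.
Difference: 7665.166 − 6919.8 = 745.366, i.e. 745.4 to one decimal place.
The peach type prefers to separate.

745.4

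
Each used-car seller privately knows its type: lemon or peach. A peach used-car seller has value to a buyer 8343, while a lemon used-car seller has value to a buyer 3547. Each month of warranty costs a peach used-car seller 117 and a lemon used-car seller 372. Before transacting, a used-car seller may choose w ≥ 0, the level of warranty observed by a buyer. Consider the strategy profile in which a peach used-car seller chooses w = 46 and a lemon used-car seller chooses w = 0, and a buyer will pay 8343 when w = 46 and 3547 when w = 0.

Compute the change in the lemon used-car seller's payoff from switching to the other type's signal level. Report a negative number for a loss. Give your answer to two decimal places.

Playing w = 0 the lemon used-car seller receives 3547.
Deviating to w = 46 brings payment 8343 at cost 372 × 46 = 17112, netting -8769.
Gain from deviating: -8769 − 3547 = -12316.00.
The gain is negative, so the lemon type's incentive-compatibility constraint is satisfied.

-12316.00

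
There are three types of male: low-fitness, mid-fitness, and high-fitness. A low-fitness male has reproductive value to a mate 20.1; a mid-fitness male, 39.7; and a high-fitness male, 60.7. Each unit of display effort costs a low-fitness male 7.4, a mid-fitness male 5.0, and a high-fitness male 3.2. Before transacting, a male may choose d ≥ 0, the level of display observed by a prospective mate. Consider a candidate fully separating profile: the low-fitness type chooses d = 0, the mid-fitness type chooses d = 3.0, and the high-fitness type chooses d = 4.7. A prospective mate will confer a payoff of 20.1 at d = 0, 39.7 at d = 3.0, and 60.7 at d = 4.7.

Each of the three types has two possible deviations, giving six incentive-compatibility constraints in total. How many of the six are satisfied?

Mid-fitness (own payoff 39.7 − 5.0×3.0 = 24.7): to d=0 gives 20.1 → no gain ✓; to d=4.7 gives 60.7 − 5.0×4.7 = 37.2 → profitable ✗.
Low-fitness (own payoff 20.1): to d=3.0 gives 39.7 − 7.4×3.0 = 17.5 → no gain ✓; to d=4.7 gives 60.7 − 7.4×4.7 = 25.92 → profitable ✗.
High-fitness (own payoff 60.7 − 3.2×4.7 = 45.66): to d=0 gives 20.1 → no gain ✓; to d=3.0 gives 39.7 − 3.2×3.0 = 30.1 → no gain ✓.
4 of the 6 constraints hold; not an equilibrium.

4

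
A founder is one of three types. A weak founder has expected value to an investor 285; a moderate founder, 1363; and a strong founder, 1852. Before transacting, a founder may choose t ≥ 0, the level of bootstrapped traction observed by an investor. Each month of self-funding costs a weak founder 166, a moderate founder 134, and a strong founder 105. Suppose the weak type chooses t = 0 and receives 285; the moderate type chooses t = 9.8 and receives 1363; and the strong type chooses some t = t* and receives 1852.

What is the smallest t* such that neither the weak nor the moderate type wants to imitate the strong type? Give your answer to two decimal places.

Moderate type (on-path payoff 1363 − 134×9.8 = 49.8) won't mimic when 49.8 ≥ 1852 − 134·t*, i.e. t* ≥ 13.45.
Weak type (on-path payoff 285) won't mimic when 285 ≥ 1852 − 166·t*, i.e. t* ≥ 9.44.
Both must hold, so t* = max(9.44, 13.45) = 13.45. The moderate type's constraint binds.

13.45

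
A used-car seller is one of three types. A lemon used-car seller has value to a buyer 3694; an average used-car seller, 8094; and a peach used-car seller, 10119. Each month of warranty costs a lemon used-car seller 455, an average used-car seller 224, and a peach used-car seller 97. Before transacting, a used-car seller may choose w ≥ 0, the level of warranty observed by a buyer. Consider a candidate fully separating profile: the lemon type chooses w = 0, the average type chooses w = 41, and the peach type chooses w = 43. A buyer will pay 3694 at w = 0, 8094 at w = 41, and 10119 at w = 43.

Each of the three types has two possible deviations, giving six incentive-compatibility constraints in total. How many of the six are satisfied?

4

Peach (own payoff 10119 − 97×43 = 5948): to w=0 gives 3694 → no gain ✓; to w=41 gives 8094 − 97×41 = 4117 → no gain ✓.
Lemon (own payoff 3694): to w=41 gives 8094 − 455×41 = -10561 → no gain ✓; to w=43 gives 10119 − 455×43 = -9446 → no gain ✓.
Average (own payoff 8094 − 224×41 = -1090): to w=0 gives 3694 → profitable ✗; to w=43 gives 10119 − 224×43 = 487 → profitable ✗.
4 of the 6 constraints hold; not an equilibrium.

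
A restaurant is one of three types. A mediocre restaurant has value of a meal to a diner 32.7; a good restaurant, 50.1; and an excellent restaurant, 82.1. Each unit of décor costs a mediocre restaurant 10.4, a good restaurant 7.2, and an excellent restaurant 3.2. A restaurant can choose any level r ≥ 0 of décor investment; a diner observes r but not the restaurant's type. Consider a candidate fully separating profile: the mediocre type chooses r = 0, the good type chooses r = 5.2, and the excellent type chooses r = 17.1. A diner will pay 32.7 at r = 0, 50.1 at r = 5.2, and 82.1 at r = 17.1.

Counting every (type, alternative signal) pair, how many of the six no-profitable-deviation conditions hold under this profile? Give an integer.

3

Excellent (own payoff 82.1 − 3.2×17.1 = 27.38): to r=0 gives 32.7 → profitable ✗; to r=5.2 gives 50.1 − 3.2×5.2 = 33.46 → profitable ✗.
Mediocre (own payoff 32.7): to r=5.2 gives 50.1 − 10.4×5.2 = -3.98 → no gain ✓; to r=17.1 gives 82.1 − 10.4×17.1 = -95.74 → no gain ✓.
Good (own payoff 50.1 − 7.2×5.2 = 12.66): to r=0 gives 32.7 → profitable ✗; to r=17.1 gives 82.1 − 7.2×17.1 = -41.02 → no gain ✓.
3 of the 6 constraints hold; not an equilibrium.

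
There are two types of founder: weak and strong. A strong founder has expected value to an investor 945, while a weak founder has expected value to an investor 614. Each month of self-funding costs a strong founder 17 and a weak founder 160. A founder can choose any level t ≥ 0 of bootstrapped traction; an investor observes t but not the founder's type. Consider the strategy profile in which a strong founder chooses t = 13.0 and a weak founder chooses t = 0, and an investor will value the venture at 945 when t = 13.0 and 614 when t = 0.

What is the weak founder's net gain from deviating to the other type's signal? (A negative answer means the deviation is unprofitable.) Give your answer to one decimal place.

Playing t = 0 the weak founder receives 614.
Deviating to t = 13.0 brings payment 945 at cost 160 × 13.0 = 2080, netting -1135.
Gain from deviating: -1135 − 614 = -1749.0.
The gain is negative, so the weak type's incentive-compatibility constraint is satisfied.

-1749.0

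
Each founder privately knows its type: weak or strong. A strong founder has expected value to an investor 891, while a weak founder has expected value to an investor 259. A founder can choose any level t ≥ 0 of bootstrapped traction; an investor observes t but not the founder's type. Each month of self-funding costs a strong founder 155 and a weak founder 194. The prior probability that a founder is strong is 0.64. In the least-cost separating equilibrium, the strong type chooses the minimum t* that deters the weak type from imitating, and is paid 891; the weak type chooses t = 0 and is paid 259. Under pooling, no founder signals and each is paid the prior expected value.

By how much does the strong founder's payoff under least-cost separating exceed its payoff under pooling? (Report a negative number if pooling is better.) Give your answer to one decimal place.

Least-cost separating signal: t* solves 259 = 891 − 194·t*, so t* = (891 − 259)/194 ≈ 3.2577.
Strong type's separating payoff: 891 − 155 × t* = 891 − 155 × (891 − 259)/194 = 891 − 97960/194 ≈ 386.052.
Pooling payoff: 0.64 × 891 + 0.36 × 259 = 663.48.
Difference: 386.052 − 663.48 = -277.428, i.e. -277.4 to one decimal place.
The strong type would prefer the pooling outcome.

-277.4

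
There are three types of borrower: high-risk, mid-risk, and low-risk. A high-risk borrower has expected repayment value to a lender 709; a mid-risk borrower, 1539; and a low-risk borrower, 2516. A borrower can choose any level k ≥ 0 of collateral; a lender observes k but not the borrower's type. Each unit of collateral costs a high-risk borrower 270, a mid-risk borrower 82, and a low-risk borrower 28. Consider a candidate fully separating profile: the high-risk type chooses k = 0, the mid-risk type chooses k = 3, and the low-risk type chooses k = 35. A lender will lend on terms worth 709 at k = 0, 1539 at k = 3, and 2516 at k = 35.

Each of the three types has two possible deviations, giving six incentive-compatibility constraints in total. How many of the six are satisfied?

Low-risk (own payoff 2516 − 28×35 = 1536): to k=0 gives 709 → no gain ✓; to k=3 gives 1539 − 28×3 = 1455 → no gain ✓.
Mid-risk (own payoff 1539 − 82×3 = 1293): to k=0 gives 709 → no gain ✓; to k=35 gives 2516 − 82×35 = -354 → no gain ✓.
High-risk (own payoff 709): to k=3 gives 1539 − 270×3 = 729 → profitable ✗; to k=35 gives 2516 − 270×35 = -6934 → no gain ✓.
5 of the 6 constraints hold; not an equilibrium.

5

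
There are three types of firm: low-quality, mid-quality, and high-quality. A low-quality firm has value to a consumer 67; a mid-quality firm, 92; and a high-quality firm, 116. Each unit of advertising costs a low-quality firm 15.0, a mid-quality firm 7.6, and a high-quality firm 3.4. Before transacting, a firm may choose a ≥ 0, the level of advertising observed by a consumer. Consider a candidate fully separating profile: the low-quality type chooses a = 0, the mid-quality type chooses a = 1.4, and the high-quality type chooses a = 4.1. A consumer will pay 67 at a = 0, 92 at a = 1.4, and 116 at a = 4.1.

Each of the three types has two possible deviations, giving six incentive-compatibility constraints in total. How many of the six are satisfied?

4

Low-quality (own payoff 67): to a=1.4 gives 92 − 15.0×1.4 = 71 → profitable ✗; to a=4.1 gives 116 − 15.0×4.1 = 54.5 → no gain ✓.
High-quality (own payoff 116 − 3.4×4.1 = 102.06): to a=0 gives 67 → no gain ✓; to a=1.4 gives 92 − 3.4×1.4 = 87.24 → no gain ✓.
Mid-quality (own payoff 92 − 7.6×1.4 = 81.36): to a=0 gives 67 → no gain ✓; to a=4.1 gives 116 − 7.6×4.1 = 84.84 → profitable ✗.
4 of the 6 constraints hold; not an equilibrium.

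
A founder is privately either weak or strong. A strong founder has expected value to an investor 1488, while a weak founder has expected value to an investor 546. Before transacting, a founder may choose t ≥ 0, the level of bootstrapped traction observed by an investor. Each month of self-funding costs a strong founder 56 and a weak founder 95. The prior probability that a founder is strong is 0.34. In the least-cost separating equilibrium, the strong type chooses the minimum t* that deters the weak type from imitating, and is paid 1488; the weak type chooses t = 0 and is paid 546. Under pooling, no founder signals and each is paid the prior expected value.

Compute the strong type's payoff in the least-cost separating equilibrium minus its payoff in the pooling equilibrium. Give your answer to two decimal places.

Least-cost separating signal: t* solves 546 = 1488 − 95·t*, so t* = (1488 − 546)/95 ≈ 9.9158.
Strong type's separating payoff: 1488 − 56 × t* = 1488 − 56 × (1488 − 546)/95 = 1488 − 52752/95 ≈ 932.7158.
Pooling payoff: 0.34 × 1488 + 0.66 × 546 = 866.28.
Difference: 932.7158 − 866.28 = 66.4358, i.e. 66.44 to two decimal places.
The strong type prefers to separate.

66.44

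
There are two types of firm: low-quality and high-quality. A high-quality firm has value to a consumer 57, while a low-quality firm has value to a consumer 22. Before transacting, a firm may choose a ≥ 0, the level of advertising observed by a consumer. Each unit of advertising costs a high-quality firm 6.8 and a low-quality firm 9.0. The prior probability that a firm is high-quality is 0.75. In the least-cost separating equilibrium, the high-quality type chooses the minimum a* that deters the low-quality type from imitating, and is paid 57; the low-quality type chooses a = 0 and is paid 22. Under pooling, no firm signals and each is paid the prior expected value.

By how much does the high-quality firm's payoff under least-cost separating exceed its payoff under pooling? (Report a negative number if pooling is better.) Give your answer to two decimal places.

Least-cost separating signal: a* solves 22 = 57 − 9.0·a*, so a* = (57 − 22)/9.0 ≈ 3.8889.
High-quality type's separating payoff: 57 − 6.8 × a* = 57 − 6.8 × (57 − 22)/9.0 = 57 − 238/9.0 ≈ 30.5556.
Pooling payoff: 0.75 × 57 + 0.25 × 22 = 48.25.
Difference: 30.5556 − 48.25 = -17.6944, i.e. -17.69 to two decimal places.
The high-quality type would prefer the pooling outcome.

-17.69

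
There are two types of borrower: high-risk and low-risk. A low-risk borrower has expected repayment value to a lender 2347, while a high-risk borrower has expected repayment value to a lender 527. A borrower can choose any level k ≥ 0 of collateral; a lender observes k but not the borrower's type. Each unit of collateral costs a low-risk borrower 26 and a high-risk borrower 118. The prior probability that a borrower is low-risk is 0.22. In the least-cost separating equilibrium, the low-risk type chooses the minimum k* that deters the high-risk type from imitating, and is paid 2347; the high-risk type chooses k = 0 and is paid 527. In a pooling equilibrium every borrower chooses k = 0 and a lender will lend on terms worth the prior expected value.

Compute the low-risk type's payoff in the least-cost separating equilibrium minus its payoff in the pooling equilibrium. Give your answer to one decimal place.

Least-cost separating signal: k* solves 527 = 2347 − 118·k*, so k* = (2347 − 527)/118 ≈ 15.4237.
Low-risk type's separating payoff: 2347 − 26 × k* = 2347 − 26 × (2347 − 527)/118 = 2347 − 47320/118 ≈ 1945.983.
Pooling payoff: 0.22 × 2347 + 0.78 × 527 = 927.4.
Difference: 1945.983 − 927.4 = 1018.583, i.e. 1018.6 to one decimal place.
The low-risk type prefers to separate.

1018.6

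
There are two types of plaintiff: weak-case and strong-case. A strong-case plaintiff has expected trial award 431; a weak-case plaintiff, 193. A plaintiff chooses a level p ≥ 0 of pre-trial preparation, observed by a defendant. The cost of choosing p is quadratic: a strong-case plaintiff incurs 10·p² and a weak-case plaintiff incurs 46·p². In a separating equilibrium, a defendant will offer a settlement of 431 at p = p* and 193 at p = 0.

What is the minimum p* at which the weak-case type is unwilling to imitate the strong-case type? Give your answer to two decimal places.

The weak-case type at p = 0 receives 193; imitating at p* yields 431 − 46·p*².
Indifference: 193 = 431 − 46·p*², so p*² = (431 − 193) / 46 ≈ 5.1739.
p* = √5.1739 ≈ 2.27.

2.27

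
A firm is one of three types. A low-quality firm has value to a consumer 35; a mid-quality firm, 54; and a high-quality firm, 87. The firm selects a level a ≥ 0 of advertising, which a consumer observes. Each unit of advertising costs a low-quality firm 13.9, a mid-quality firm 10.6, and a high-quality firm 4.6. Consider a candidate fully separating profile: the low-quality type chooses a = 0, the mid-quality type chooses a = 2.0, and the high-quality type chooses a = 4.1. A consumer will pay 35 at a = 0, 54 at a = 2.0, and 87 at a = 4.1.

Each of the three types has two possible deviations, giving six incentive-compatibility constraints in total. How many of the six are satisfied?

4

High-quality (own payoff 87 − 4.6×4.1 = 68.14): to a=0 gives 35 → no gain ✓; to a=2.0 gives 54 − 4.6×2.0 = 44.8 → no gain ✓.
Mid-quality (own payoff 54 − 10.6×2.0 = 32.8): to a=0 gives 35 → profitable ✗; to a=4.1 gives 87 − 10.6×4.1 = 43.54 → profitable ✗.
Low-quality (own payoff 35): to a=2.0 gives 54 − 13.9×2.0 = 26.2 → no gain ✓; to a=4.1 gives 87 − 13.9×4.1 = 30.01 → no gain ✓.
4 of the 6 constraints hold; not an equilibrium.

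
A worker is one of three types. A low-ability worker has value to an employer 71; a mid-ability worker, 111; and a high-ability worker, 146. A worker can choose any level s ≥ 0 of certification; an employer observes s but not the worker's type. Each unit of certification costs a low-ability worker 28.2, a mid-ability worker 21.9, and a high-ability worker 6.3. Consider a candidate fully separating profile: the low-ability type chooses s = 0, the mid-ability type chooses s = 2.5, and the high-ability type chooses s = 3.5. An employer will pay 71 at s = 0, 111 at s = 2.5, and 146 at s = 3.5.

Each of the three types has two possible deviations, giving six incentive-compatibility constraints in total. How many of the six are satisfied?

4

Mid-ability (own payoff 111 − 21.9×2.5 = 56.25): to s=0 gives 71 → profitable ✗; to s=3.5 gives 146 − 21.9×3.5 = 69.35 → profitable ✗.
Low-ability (own payoff 71): to s=2.5 gives 111 − 28.2×2.5 = 40.5 → no gain ✓; to s=3.5 gives 146 − 28.2×3.5 = 47.3 → no gain ✓.
High-ability (own payoff 146 − 6.3×3.5 = 123.95): to s=0 gives 71 → no gain ✓; to s=2.5 gives 111 − 6.3×2.5 = 95.25 → no gain ✓.
4 of the 6 constraints hold; not an equilibrium.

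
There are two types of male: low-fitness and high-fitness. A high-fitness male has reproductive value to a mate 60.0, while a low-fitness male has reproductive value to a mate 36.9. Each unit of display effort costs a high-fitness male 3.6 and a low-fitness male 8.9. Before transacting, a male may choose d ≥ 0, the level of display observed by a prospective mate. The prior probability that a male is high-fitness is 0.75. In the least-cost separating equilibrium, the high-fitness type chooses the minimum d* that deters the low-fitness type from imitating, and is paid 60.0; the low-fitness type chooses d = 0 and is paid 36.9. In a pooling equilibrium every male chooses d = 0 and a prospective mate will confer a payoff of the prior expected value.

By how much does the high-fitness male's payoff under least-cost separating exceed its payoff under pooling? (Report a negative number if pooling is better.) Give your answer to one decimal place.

-3.6

Least-cost separating signal: d* solves 36.9 = 60.0 − 8.9·d*, so d* = (60.0 − 36.9)/8.9 ≈ 2.5955.
High-fitness type's separating payoff: 60.0 − 3.6 × d* = 60.0 − 3.6 × (60.0 − 36.9)/8.9 = 60.0 − 83.16/8.9 ≈ 50.656.
Pooling payoff: 0.75 × 60.0 + 0.25 × 36.9 = 54.225.
Difference: 50.656 − 54.225 = -3.569, i.e. -3.6 to one decimal place.
The high-fitness type would prefer the pooling outcome.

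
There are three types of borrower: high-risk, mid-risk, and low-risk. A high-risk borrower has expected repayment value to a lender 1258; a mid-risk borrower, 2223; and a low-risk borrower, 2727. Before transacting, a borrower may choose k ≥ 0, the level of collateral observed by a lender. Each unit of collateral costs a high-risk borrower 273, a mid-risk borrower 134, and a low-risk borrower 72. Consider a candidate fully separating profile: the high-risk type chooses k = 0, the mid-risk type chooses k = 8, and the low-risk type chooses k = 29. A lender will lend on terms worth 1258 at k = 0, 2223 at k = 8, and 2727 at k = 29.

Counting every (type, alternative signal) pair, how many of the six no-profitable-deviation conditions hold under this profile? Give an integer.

Mid-risk (own payoff 2223 − 134×8 = 1151): to k=0 gives 1258 → profitable ✗; to k=29 gives 2727 − 134×29 = -1159 → no gain ✓.
High-risk (own payoff 1258): to k=8 gives 2223 − 273×8 = 39 → no gain ✓; to k=29 gives 2727 − 273×29 = -5190 → no gain ✓.
Low-risk (own payoff 2727 − 72×29 = 639): to k=0 gives 1258 → profitable ✗; to k=8 gives 2223 − 72×8 = 1647 → profitable ✗.
3 of the 6 constraints hold; not an equilibrium.

3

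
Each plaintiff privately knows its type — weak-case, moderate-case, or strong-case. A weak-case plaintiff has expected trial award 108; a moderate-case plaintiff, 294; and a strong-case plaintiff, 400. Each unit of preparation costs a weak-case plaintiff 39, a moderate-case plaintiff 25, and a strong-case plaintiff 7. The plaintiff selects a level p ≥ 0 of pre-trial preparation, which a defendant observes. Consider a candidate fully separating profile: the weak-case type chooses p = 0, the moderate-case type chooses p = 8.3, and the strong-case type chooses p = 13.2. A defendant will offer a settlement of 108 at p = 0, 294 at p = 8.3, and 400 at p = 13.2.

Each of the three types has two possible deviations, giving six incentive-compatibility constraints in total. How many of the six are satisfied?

5

Weak-case (own payoff 108): to p=8.3 gives 294 − 39×8.3 = -29.7 → no gain ✓; to p=13.2 gives 400 − 39×13.2 = -114.8 → no gain ✓.
Moderate-case (own payoff 294 − 25×8.3 = 86.5): to p=0 gives 108 → profitable ✗; to p=13.2 gives 400 − 25×13.2 = 70 → no gain ✓.
Strong-case (own payoff 400 − 7×13.2 = 307.6): to p=0 gives 108 → no gain ✓; to p=8.3 gives 294 − 7×8.3 = 235.9 → no gain ✓.
5 of the 6 constraints hold; not an equilibrium.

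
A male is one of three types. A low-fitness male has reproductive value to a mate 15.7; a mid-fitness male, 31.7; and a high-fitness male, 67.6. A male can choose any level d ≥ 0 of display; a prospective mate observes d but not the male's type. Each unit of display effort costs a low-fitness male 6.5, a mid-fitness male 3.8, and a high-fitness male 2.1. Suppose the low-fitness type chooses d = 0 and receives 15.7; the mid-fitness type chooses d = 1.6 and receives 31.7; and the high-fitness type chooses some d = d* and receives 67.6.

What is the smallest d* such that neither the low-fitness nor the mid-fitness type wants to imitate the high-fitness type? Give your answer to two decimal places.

Low-fitness type (on-path payoff 15.7) won't mimic when 15.7 ≥ 67.6 − 6.5·d*, i.e. d* ≥ 7.98.
Mid-fitness type (on-path payoff 31.7 − 3.8×1.6 = 25.62) won't mimic when 25.62 ≥ 67.6 − 3.8·d*, i.e. d* ≥ 11.05.
Both must hold, so d* = max(7.98, 11.05) = 11.05. The mid-fitness type's constraint binds.

11.05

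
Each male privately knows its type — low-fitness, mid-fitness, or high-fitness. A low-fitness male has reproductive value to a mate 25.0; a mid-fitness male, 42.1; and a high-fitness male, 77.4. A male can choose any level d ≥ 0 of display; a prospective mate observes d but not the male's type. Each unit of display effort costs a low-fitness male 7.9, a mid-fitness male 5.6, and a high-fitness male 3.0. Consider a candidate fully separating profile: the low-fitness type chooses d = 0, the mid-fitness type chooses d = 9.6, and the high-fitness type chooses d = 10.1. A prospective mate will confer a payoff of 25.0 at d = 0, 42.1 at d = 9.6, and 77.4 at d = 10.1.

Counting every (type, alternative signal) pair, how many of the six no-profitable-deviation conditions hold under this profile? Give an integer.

4

Mid-fitness (own payoff 42.1 − 5.6×9.6 = -11.66): to d=0 gives 25.0 → profitable ✗; to d=10.1 gives 77.4 − 5.6×10.1 = 20.84 → profitable ✗.
Low-fitness (own payoff 25.0): to d=9.6 gives 42.1 − 7.9×9.6 = -33.74 → no gain ✓; to d=10.1 gives 77.4 − 7.9×10.1 = -2.39 → no gain ✓.
High-fitness (own payoff 77.4 − 3.0×10.1 = 47.1): to d=0 gives 25.0 → no gain ✓; to d=9.6 gives 42.1 − 3.0×9.6 = 13.3 → no gain ✓.
4 of the 6 constraints hold; not an equilibrium.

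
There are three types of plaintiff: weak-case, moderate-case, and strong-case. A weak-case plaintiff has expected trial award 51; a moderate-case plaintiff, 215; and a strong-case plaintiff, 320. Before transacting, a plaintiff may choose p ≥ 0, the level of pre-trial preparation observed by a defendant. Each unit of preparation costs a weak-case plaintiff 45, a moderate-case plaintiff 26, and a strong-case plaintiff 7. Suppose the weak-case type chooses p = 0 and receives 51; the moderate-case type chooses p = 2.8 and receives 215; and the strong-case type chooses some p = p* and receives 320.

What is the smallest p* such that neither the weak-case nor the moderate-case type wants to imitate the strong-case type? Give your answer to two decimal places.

6.84

Moderate-case type (on-path payoff 215 − 26×2.8 = 142.2) won't mimic when 142.2 ≥ 320 − 26·p*, i.e. p* ≥ 6.84.
Weak-case type (on-path payoff 51) won't mimic when 51 ≥ 320 − 45·p*, i.e. p* ≥ 5.98.
Both must hold, so p* = max(5.98, 6.84) = 6.84. The moderate-case type's constraint binds.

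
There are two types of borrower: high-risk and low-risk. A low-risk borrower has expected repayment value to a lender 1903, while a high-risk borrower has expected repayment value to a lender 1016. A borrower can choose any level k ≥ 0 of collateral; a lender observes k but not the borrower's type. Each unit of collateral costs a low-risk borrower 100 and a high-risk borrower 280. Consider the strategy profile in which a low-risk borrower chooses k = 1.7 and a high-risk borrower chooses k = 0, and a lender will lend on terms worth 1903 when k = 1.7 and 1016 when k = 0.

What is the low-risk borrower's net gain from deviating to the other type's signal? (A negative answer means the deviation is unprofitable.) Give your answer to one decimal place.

Playing k = 1.7 the low-risk borrower receives 1903 − 100 × 1.7 = 1733.
Deviating to k = 0 yields 1016 instead.
Gain from deviating: 1016 − 1733 = -717.0.
The gain is negative, so the low-risk type's incentive-compatibility constraint is satisfied.

-717.0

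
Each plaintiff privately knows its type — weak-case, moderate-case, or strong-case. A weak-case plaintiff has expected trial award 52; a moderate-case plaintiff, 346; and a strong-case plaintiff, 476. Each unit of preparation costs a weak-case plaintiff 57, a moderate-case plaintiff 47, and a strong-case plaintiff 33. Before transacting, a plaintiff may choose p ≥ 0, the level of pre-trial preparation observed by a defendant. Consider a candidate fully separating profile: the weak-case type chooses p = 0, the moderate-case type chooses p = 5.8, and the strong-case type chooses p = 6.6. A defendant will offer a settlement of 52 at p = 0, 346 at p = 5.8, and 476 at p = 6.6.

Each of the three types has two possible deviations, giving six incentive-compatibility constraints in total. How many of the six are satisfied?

Weak-case (own payoff 52): to p=5.8 gives 346 − 57×5.8 = 15.4 → no gain ✓; to p=6.6 gives 476 − 57×6.6 = 99.8 → profitable ✗.
Moderate-case (own payoff 346 − 47×5.8 = 73.4): to p=0 gives 52 → no gain ✓; to p=6.6 gives 476 − 47×6.6 = 165.8 → profitable ✗.
Strong-case (own payoff 476 − 33×6.6 = 258.2): to p=0 gives 52 → no gain ✓; to p=5.8 gives 346 − 33×5.8 = 154.6 → no gain ✓.
4 of the 6 constraints hold; not an equilibrium.

4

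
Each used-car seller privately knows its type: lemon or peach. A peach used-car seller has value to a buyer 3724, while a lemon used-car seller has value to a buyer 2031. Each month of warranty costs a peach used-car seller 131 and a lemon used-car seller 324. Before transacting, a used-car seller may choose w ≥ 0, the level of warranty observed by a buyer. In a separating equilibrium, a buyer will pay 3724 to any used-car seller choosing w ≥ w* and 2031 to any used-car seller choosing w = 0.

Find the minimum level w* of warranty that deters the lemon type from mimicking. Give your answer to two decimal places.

5.23

A lemon used-car seller choosing w = 0 receives 2031.
Imitating at w* instead would pay 3724 at cost 324·w*, netting 3724 − 324·w*.
Indifference: 2031 = 3724 − 324·w*, so w* = (3724 − 2031) / 324 ≈ 5.23.
At w* the lemon type's incentive constraint just binds; the peach type strictly prefers w* since its per-unit cost is lower.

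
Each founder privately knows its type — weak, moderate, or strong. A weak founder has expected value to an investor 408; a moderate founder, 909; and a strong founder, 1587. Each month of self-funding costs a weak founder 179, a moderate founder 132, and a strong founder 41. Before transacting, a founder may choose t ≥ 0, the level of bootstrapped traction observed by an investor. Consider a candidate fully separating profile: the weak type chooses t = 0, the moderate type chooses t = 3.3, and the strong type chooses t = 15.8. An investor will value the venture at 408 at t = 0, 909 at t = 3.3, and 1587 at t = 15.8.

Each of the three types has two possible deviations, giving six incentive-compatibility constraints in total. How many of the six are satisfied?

6

Strong (own payoff 1587 − 41×15.8 = 939.2): to t=0 gives 408 → no gain ✓; to t=3.3 gives 909 − 41×3.3 = 773.7 → no gain ✓.
Moderate (own payoff 909 − 132×3.3 = 473.4): to t=0 gives 408 → no gain ✓; to t=15.8 gives 1587 − 132×15.8 = -498.6 → no gain ✓.
Weak (own payoff 408): to t=3.3 gives 909 − 179×3.3 = 318.3 → no gain ✓; to t=15.8 gives 1587 − 179×15.8 = -1241.2 → no gain ✓.
6 of the 6 constraints hold; this profile is a separating equilibrium.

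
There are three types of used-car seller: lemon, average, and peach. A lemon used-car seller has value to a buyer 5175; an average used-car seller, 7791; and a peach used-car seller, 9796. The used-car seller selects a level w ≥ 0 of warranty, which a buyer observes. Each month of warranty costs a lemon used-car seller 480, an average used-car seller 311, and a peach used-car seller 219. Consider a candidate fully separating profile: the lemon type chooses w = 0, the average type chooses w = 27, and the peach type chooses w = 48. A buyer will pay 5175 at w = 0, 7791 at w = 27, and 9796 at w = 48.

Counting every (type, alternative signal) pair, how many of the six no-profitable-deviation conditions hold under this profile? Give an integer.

3

Average (own payoff 7791 − 311×27 = -606): to w=0 gives 5175 → profitable ✗; to w=48 gives 9796 − 311×48 = -5132 → no gain ✓.
Lemon (own payoff 5175): to w=27 gives 7791 − 480×27 = -5169 → no gain ✓; to w=48 gives 9796 − 480×48 = -13244 → no gain ✓.
Peach (own payoff 9796 − 219×48 = -716): to w=0 gives 5175 → profitable ✗; to w=27 gives 7791 − 219×27 = 1878 → profitable ✗.
3 of the 6 constraints hold; not an equilibrium.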